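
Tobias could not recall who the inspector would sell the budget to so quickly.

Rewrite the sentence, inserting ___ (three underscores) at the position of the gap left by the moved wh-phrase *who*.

Tobias could not recall who the inspector would sell the budget to ___ so quickly.

Before movement: The inspector would sell the budget to who so quickly.
The filler 'who' is interpreted as the object of the preposition 'to' (recipient of 'sell'). The gap is right after 'to'.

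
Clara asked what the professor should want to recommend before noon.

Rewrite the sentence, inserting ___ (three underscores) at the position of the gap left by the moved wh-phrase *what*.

Clara asked what the professor should want to recommend ___ before noon.

Before movement: The professor should want to recommend what before noon.
The filler 'what' is interpreted as the direct object of 'recommend'. The gap is right after 'recommend'.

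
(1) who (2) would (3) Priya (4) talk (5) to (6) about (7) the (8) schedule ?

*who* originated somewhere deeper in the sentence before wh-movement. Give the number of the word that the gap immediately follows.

Underlying clause: Priya would talk to who about the schedule.
The filler 'who' is interpreted as the object of the preposition 'to'. Wh-movement fronts it, leaving a gap right after 'to':
Who would Priya talk to ___ about the schedule?
'to' is word 5.

5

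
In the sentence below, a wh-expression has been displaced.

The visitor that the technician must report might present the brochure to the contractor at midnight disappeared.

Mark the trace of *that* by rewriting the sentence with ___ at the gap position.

The visitor that the technician must report ___ might present the brochure to the contractor at midnight disappeared.

'that' functions as the subject of the clause embedded under 'report'. The gap is right after 'report'.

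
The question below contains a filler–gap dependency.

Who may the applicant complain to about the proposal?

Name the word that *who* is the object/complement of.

to

Pre-movement form: The applicant may complain to who about the proposal.
'who' functions as the object of the preposition 'to'. Wh-movement fronts it, leaving a gap right after 'to':
Who may the applicant complain to ___ about the proposal?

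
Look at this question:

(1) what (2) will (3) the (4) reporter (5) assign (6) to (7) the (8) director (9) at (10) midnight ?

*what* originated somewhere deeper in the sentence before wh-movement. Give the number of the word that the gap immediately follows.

5

Pre-movement form: The reporter will assign what to the director at midnight.
'what' is the direct object of 'assign'. Wh-movement fronts it, leaving a gap right after 'assign':
What will the reporter assign ___ to the director at midnight?
'assign' is word 5.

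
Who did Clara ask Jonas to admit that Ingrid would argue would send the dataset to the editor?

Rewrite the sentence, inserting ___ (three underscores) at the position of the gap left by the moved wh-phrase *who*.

Pre-movement form: Clara did ask Jonas to admit that Ingrid would argue who would send the dataset to the editor.
'who' functions as the subject of the clause embedded under 'argue'. The gap is right after 'argue'.

Who did Clara ask Jonas to admit that Ingrid would argue ___ would send the dataset to the editor?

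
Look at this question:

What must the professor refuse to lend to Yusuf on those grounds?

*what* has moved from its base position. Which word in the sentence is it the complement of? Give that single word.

In situ: The professor must refuse to lend what to Yusuf on those grounds.
'what' functions as the direct object of 'lend'. Fronting leaves a gap immediately after 'lend':
What must the professor refuse to lend ___ to Yusuf on those grounds?

lend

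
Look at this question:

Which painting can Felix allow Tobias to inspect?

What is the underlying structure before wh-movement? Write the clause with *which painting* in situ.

'which painting' is the direct object of 'inspect'. Fronting leaves a gap immediately after 'inspect':
Which painting can Felix allow Tobias to inspect ___?

Felix can allow Tobias to inspect which painting.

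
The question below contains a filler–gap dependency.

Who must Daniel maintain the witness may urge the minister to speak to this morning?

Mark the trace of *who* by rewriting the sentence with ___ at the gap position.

Who must Daniel maintain the witness may urge the minister to speak to ___ this morning?

Pre-movement form: Daniel must maintain the witness may urge the minister to speak to who this morning.
'who' is the object of the preposition 'to'. The gap is right after 'to'.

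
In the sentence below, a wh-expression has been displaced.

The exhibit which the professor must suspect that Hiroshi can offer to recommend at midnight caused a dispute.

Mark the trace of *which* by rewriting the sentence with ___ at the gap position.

The exhibit which the professor must suspect that Hiroshi can offer to recommend ___ at midnight caused a dispute.

'which' functions as the direct object of 'recommend'. The gap is right after 'recommend'.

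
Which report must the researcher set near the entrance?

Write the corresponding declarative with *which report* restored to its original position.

'which report' functions as the direct object of 'set'. Wh-movement fronts it, leaving a gap right after 'set':
Which report must the researcher set ___ near the entrance?

The researcher must set which report near the entrance.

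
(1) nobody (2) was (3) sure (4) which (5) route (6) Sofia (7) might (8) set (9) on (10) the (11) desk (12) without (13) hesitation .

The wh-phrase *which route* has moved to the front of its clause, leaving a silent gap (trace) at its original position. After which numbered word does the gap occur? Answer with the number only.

Before movement: Sofia might set which route on the desk without hesitation.
'which route' is the direct object of 'set'. It moves to the left edge, and the trace sits right after 'set':
Nobody was sure which route Sofia might set ___ on the desk without hesitation.
'set' is word 8.

8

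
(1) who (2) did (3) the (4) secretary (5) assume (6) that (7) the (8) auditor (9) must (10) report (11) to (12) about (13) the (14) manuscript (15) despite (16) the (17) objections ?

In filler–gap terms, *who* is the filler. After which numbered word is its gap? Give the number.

In situ: The secretary did assume that the auditor must report to who about the manuscript despite the objections.
'who' functions as the object of the preposition 'to'. Fronting leaves a gap immediately after 'to':
Who did the secretary assume that the auditor must report to ___ about the manuscript despite the objections?
'to' is word 11.

11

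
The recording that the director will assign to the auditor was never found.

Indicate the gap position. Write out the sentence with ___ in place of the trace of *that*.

'that' is the direct object of 'assign'. The gap is right after 'assign'.

The recording that the director will assign ___ to the auditor was never found.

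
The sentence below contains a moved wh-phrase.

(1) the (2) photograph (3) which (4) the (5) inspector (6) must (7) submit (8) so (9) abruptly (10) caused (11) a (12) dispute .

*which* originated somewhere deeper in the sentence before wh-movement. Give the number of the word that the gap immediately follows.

7

'which' is the direct object of 'submit'. It moves to the left edge, and the trace sits right after 'submit':
The photograph which the inspector must submit ___ so abruptly caused a dispute.
'submit' is word 7.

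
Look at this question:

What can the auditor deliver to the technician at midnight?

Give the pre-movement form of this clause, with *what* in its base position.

The auditor can deliver what to the technician at midnight.

'what' functions as the direct object of 'deliver'. Wh-movement fronts it, leaving a gap right after 'deliver':
What can the auditor deliver ___ to the technician at midnight?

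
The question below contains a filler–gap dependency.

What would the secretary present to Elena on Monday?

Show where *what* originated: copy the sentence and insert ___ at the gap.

What would the secretary present ___ to Elena on Monday?

Underlying clause: The secretary would present what to Elena on Monday.
The filler 'what' is interpreted as the direct object of 'present'. The gap is right after 'present'.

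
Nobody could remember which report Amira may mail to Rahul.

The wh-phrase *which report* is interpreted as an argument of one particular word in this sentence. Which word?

mail

Before movement: Amira may mail which report to Rahul.
'which report' is the direct object of 'mail'. It moves to the left edge, and the trace sits right after 'mail':
Nobody could remember which report Amira may mail ___ to Rahul.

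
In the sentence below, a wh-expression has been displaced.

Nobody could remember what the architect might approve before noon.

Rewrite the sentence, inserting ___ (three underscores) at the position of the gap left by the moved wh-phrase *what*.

Nobody could remember what the architect might approve ___ before noon.

Before movement: The architect might approve what before noon.
'what' functions as the direct object of 'approve'. The gap is right after 'approve'.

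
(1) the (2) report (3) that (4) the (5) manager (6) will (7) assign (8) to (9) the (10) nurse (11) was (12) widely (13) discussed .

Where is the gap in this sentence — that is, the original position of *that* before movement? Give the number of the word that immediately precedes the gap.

7

The filler 'that' is interpreted as the direct object of 'assign'. Wh-movement fronts it, leaving a gap right after 'assign':
The report that the manager will assign ___ to the nurse was widely discussed.
'assign' is word 7.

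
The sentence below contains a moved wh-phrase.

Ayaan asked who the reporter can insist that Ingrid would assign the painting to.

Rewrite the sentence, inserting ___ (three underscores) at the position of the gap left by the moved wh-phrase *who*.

Pre-movement form: The reporter can insist that Ingrid would assign the painting to who.
'who' functions as the object of the preposition 'to' (recipient of 'assign'). The gap is right after 'to'.

Ayaan asked who the reporter can insist that Ingrid would assign the painting to ___.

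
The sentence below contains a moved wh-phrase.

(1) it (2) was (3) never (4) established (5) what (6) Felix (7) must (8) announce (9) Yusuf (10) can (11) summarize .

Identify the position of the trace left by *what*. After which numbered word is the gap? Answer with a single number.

Before movement: Felix must announce Yusuf can summarize what.
The filler 'what' is interpreted as the direct object of 'summarize'. Wh-movement fronts it, leaving a gap right after 'summarize':
It was never established what Felix must announce Yusuf can summarize ___.
'summarize' is word 11.

11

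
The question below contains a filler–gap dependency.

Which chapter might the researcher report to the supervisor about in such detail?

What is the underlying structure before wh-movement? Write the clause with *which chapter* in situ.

The researcher might report to the supervisor about which chapter in such detail.

The filler 'which chapter' is interpreted as the object of the preposition 'about'. Fronting leaves a gap immediately after 'about':
Which chapter might the researcher report to the supervisor about ___ in such detail?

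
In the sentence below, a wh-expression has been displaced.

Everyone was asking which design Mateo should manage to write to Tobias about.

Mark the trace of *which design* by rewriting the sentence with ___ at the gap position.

Pre-movement form: Mateo should manage to write to Tobias about which design.
'which design' functions as the object of the preposition 'about'. The gap is right after 'about'.

Everyone was asking which design Mateo should manage to write to Tobias about ___.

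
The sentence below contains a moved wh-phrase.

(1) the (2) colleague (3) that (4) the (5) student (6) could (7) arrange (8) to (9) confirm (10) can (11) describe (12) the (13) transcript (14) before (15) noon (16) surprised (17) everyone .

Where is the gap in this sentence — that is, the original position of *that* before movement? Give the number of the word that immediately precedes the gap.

9

'that' functions as the subject of the clause embedded under 'confirm'. Fronting leaves a gap immediately after 'confirm':
The colleague that the student could arrange to confirm ___ can describe the transcript before noon surprised everyone.
'confirm' is word 9.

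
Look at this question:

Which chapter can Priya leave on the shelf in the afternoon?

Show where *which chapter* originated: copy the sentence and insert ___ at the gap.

Which chapter can Priya leave ___ on the shelf in the afternoon?

In situ: Priya can leave which chapter on the shelf in the afternoon.
The filler 'which chapter' is interpreted as the direct object of 'leave'. The gap is right after 'leave'.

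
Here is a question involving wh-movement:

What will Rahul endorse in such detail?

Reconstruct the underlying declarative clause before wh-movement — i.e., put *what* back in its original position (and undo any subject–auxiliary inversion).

Rahul will endorse what in such detail.

'what' is the direct object of 'endorse'. It moves to the left edge, and the trace sits right after 'endorse':
What will Rahul endorse ___ in such detail?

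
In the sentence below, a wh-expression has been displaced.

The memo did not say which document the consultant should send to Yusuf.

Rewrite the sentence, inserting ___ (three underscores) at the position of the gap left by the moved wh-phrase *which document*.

The memo did not say which document the consultant should send ___ to Yusuf.

In situ: The consultant should send which document to Yusuf.
'which document' functions as the direct object of 'send'. The gap is right after 'send'.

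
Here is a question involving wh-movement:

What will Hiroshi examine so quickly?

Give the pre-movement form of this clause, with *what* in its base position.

'what' functions as the direct object of 'examine'. Wh-movement fronts it, leaving a gap right after 'examine':
What will Hiroshi examine ___ so quickly?

Hiroshi will examine what so quickly.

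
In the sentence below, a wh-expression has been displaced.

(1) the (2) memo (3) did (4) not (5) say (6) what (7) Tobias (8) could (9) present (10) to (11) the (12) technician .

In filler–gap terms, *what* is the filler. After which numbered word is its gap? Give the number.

9

Pre-movement form: Tobias could present what to the technician.
'what' functions as the direct object of 'present'. It moves to the left edge, and the trace sits right after 'present':
The memo did not say what Tobias could present ___ to the technician.
'present' is word 9.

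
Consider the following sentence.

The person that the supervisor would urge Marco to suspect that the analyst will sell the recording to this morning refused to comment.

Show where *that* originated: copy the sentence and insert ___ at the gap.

The person that the supervisor would urge Marco to suspect that the analyst will sell the recording to ___ this morning refused to comment.

'that' is the object of the preposition 'to' (recipient of 'sell'). The gap is right after 'to'.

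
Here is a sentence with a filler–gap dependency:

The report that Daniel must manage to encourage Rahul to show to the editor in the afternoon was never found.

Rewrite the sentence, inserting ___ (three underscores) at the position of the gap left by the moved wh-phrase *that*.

The report that Daniel must manage to encourage Rahul to show ___ to the editor in the afternoon was never found.

The filler 'that' is interpreted as the direct object of 'show'. The gap is right after 'show'.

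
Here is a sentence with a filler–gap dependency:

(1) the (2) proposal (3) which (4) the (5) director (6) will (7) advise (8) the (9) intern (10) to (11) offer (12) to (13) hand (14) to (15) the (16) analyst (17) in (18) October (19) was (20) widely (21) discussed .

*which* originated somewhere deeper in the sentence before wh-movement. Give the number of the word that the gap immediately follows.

13

'which' functions as the direct object of 'hand'. It moves to the left edge, and the trace sits right after 'hand':
The proposal which the director will advise the intern to offer to hand ___ to the analyst in October was widely discussed.
'hand' is word 13.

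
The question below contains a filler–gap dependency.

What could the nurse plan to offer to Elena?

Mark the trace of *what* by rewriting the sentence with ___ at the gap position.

In situ: The nurse could plan to offer what to Elena.
'what' functions as the direct object of 'offer'. The gap is right after 'offer'.

What could the nurse plan to offer ___ to Elena?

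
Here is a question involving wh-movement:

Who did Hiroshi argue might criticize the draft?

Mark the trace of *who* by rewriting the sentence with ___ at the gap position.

Who did Hiroshi argue ___ might criticize the draft?

Before movement: Hiroshi did argue who might criticize the draft.
The filler 'who' is interpreted as the subject of the clause embedded under 'argue'. The gap is right after 'argue'.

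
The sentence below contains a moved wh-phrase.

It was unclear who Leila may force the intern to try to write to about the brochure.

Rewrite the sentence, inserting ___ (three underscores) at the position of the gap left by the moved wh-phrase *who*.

Pre-movement form: Leila may force the intern to try to write to who about the brochure.
'who' is the object of the preposition 'to'. The gap is right after 'to'.

It was unclear who Leila may force the intern to try to write to ___ about the brochure.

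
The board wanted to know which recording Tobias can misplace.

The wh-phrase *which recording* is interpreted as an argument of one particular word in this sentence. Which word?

In situ: Tobias can misplace which recording.
'which recording' is the direct object of 'misplace'. It moves to the left edge, and the trace sits right after 'misplace':
The board wanted to know which recording Tobias can misplace ___.

misplace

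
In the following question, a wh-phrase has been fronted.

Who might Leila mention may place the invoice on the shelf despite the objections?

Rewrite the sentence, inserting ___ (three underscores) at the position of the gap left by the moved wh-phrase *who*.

Pre-movement form: Leila might mention who may place the invoice on the shelf despite the objections.
The filler 'who' is interpreted as the subject of the clause embedded under 'mention'. The gap is right after 'mention'.

Who might Leila mention ___ may place the invoice on the shelf despite the objections?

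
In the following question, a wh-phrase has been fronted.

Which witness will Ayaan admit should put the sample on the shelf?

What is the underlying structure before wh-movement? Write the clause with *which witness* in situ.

'which witness' is the subject of the clause embedded under 'admit'. Fronting leaves a gap immediately after 'admit':
Which witness will Ayaan admit ___ should put the sample on the shelf?

Ayaan will admit which witness should put the sample on the shelf.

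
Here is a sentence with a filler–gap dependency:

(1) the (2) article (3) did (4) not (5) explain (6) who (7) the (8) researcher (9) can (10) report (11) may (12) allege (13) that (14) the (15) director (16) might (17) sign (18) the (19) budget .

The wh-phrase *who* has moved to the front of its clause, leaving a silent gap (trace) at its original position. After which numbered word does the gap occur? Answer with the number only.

Pre-movement form: The researcher can report who may allege that the director might sign the budget.
'who' functions as the subject of the clause embedded under 'report'. Wh-movement fronts it, leaving a gap right after 'report':
The article did not explain who the researcher can report ___ may allege that the director might sign the budget.
'report' is word 10.

10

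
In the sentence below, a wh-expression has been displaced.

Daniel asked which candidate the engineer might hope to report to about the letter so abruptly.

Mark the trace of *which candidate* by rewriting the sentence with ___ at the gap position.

In situ: The engineer might hope to report to which candidate about the letter so abruptly.
'which candidate' is the object of the preposition 'to'. The gap is right after 'to'.

Daniel asked which candidate the engineer might hope to report to ___ about the letter so abruptly.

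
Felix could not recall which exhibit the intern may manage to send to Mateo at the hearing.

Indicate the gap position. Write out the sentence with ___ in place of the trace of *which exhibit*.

Felix could not recall which exhibit the intern may manage to send ___ to Mateo at the hearing.

Pre-movement form: The intern may manage to send which exhibit to Mateo at the hearing.
'which exhibit' is the direct object of 'send'. The gap is right after 'send'.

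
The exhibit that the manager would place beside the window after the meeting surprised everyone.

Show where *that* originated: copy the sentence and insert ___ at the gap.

The exhibit that the manager would place ___ beside the window after the meeting surprised everyone.

'that' functions as the direct object of 'place'. The gap is right after 'place'.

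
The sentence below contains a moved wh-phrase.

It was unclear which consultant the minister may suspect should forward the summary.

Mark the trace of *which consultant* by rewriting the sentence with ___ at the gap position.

Underlying clause: The minister may suspect which consultant should forward the summary.
'which consultant' functions as the subject of the clause embedded under 'suspect'. The gap is right after 'suspect'.

It was unclear which consultant the minister may suspect ___ should forward the summary.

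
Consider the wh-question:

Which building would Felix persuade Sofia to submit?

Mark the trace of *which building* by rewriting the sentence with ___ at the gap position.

Which building would Felix persuade Sofia to submit ___?

In situ: Felix would persuade Sofia to submit which building.
The filler 'which building' is interpreted as the direct object of 'submit'. The gap is right after 'submit'.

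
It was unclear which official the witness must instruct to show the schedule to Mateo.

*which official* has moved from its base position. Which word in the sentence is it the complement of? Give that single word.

instruct

In situ: The witness must instruct which official to show the schedule to Mateo.
'which official' functions as the direct object of 'instruct'. It moves to the left edge, and the trace sits right after 'instruct':
It was unclear which official the witness must instruct ___ to show the schedule to Mateo.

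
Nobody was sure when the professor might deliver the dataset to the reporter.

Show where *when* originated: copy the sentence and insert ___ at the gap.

Nobody was sure when the professor might deliver the dataset to the reporter ___.

Before movement: The professor might deliver the dataset to the reporter when.
The filler 'when' is interpreted as the temporal adjunct. The gap is right after 'reporter'.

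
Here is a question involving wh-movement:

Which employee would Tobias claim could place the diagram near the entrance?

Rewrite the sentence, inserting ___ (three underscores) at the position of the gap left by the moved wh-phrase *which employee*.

Underlying clause: Tobias would claim which employee could place the diagram near the entrance.
'which employee' functions as the subject of the clause embedded under 'claim'. The gap is right after 'claim'.

Which employee would Tobias claim ___ could place the diagram near the entrance?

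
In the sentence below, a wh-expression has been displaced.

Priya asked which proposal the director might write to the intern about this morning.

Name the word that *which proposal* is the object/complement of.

Pre-movement form: The director might write to the intern about which proposal this morning.
'which proposal' functions as the object of the preposition 'about'. Fronting leaves a gap immediately after 'about':
Priya asked which proposal the director might write to the intern about ___ this morning.

about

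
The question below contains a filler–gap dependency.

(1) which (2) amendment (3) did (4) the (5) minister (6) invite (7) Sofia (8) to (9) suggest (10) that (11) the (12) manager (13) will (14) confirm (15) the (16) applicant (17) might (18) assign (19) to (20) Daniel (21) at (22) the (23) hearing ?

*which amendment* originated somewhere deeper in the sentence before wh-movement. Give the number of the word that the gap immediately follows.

Pre-movement form: The minister did invite Sofia to suggest that the manager will confirm the applicant might assign which amendment to Daniel at the hearing.
'which amendment' functions as the direct object of 'assign'. Fronting leaves a gap immediately after 'assign':
Which amendment did the minister invite Sofia to suggest that the manager will confirm the applicant might assign ___ to Daniel at the hearing?
'assign' is word 18.

18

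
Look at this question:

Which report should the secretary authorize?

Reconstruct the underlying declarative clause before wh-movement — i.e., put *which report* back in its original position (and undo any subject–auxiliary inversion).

'which report' functions as the direct object of 'authorize'. It moves to the left edge, and the trace sits right after 'authorize':
Which report should the secretary authorize ___?

The secretary should authorize which report.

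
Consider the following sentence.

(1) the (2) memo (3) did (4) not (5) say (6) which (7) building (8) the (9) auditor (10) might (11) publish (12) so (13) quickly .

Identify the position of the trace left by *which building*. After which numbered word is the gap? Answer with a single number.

In situ: The auditor might publish which building so quickly.
'which building' is the direct object of 'publish'. Fronting leaves a gap immediately after 'publish':
The memo did not say which building the auditor might publish ___ so quickly.
'publish' is word 11.

11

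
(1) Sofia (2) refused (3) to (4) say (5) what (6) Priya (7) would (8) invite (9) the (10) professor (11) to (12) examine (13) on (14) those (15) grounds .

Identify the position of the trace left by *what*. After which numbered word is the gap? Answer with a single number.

12

Before movement: Priya would invite the professor to examine what on those grounds.
'what' functions as the direct object of 'examine'. Fronting leaves a gap immediately after 'examine':
Sofia refused to say what Priya would invite the professor to examine ___ on those grounds.
'examine' is word 12.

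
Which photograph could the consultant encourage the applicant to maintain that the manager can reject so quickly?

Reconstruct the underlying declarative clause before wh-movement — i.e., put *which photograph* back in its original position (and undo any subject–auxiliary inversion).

The consultant could encourage the applicant to maintain that the manager can reject which photograph so quickly.

The filler 'which photograph' is interpreted as the direct object of 'reject'. Wh-movement fronts it, leaving a gap right after 'reject':
Which photograph could the consultant encourage the applicant to maintain that the manager can reject ___ so quickly?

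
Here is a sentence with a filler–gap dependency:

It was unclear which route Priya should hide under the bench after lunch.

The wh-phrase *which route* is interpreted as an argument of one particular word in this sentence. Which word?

hide

In situ: Priya should hide which route under the bench after lunch.
The filler 'which route' is interpreted as the direct object of 'hide'. Fronting leaves a gap immediately after 'hide':
It was unclear which route Priya should hide ___ under the bench after lunch.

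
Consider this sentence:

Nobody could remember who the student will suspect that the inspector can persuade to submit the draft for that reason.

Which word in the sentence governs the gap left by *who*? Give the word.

Pre-movement form: The student will suspect that the inspector can persuade who to submit the draft for that reason.
'who' functions as the direct object of 'persuade'. Wh-movement fronts it, leaving a gap right after 'persuade':
Nobody could remember who the student will suspect that the inspector can persuade ___ to submit the draft for that reason.

persuade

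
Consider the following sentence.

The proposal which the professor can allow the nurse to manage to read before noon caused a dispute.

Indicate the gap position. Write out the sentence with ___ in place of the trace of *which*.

The proposal which the professor can allow the nurse to manage to read ___ before noon caused a dispute.

'which' is the direct object of 'read'. The gap is right after 'read'.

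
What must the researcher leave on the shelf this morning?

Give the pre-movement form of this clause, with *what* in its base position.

'what' is the direct object of 'leave'. Wh-movement fronts it, leaving a gap right after 'leave':
What must the researcher leave ___ on the shelf this morning?

The researcher must leave what on the shelf this morning.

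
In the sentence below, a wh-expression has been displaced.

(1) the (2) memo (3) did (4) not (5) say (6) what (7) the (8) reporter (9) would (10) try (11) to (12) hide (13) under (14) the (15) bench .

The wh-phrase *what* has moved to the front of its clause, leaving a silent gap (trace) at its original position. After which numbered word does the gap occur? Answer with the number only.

12

Pre-movement form: The reporter would try to hide what under the bench.
The filler 'what' is interpreted as the direct object of 'hide'. Wh-movement fronts it, leaving a gap right after 'hide':
The memo did not say what the reporter would try to hide ___ under the bench.
'hide' is word 12.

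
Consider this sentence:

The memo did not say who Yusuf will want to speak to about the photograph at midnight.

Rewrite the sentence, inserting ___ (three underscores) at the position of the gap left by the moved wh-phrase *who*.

The memo did not say who Yusuf will want to speak to ___ about the photograph at midnight.

Pre-movement form: Yusuf will want to speak to who about the photograph at midnight.
'who' is the object of the preposition 'to'. The gap is right after 'to'.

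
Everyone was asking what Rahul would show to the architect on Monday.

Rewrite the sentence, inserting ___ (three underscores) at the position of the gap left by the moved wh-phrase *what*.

Everyone was asking what Rahul would show ___ to the architect on Monday.

Pre-movement form: Rahul would show what to the architect on Monday.
'what' functions as the direct object of 'show'. The gap is right after 'show'.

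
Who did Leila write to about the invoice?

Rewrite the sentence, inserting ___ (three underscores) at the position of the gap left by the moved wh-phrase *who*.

Who did Leila write to ___ about the invoice?

Pre-movement form: Leila did write to who about the invoice.
'who' functions as the object of the preposition 'to'. The gap is right after 'to'.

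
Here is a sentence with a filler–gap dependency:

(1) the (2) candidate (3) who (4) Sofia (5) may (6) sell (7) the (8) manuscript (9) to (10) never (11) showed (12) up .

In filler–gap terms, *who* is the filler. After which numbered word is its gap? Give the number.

The filler 'who' is interpreted as the object of the preposition 'to' (recipient of 'sell'). It moves to the left edge, and the trace sits right after 'to':
The candidate who Sofia may sell the manuscript to ___ never showed up.
'to' is word 9.

9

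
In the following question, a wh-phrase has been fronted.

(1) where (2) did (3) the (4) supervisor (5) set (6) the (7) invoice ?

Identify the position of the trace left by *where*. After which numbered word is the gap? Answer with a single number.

7

Pre-movement form: The supervisor did set the invoice where.
'where' is the locative complement of 'set'. Fronting leaves a gap immediately after 'invoice':
Where did the supervisor set the invoice ___?
'invoice' is word 7.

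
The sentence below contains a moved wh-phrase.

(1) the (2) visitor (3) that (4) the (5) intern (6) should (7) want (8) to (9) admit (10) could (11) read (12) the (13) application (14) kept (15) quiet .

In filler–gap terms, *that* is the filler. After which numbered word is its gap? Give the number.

The filler 'that' is interpreted as the subject of the clause embedded under 'admit'. Fronting leaves a gap immediately after 'admit':
The visitor that the intern should want to admit ___ could read the application kept quiet.
'admit' is word 9.

9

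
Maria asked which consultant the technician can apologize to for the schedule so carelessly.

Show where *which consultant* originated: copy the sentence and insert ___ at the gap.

Maria asked which consultant the technician can apologize to ___ for the schedule so carelessly.

Pre-movement form: The technician can apologize to which consultant for the schedule so carelessly.
'which consultant' functions as the object of the preposition 'to'. The gap is right after 'to'.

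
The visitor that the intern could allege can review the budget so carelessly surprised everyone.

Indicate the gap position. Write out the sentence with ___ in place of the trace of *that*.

The filler 'that' is interpreted as the subject of the clause embedded under 'allege'. The gap is right after 'allege'.

The visitor that the intern could allege ___ can review the budget so carelessly surprised everyone.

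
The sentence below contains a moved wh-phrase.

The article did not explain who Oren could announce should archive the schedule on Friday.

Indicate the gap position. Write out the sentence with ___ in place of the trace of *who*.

In situ: Oren could announce who should archive the schedule on Friday.
The filler 'who' is interpreted as the subject of the clause embedded under 'announce'. The gap is right after 'announce'.

The article did not explain who Oren could announce ___ should archive the schedule on Friday.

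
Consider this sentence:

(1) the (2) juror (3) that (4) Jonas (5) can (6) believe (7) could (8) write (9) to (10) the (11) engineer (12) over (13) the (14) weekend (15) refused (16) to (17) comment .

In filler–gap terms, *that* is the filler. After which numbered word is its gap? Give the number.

6

'that' is the subject of the clause embedded under 'believe'. Fronting leaves a gap immediately after 'believe':
The juror that Jonas can believe ___ could write to the engineer over the weekend refused to comment.
'believe' is word 6.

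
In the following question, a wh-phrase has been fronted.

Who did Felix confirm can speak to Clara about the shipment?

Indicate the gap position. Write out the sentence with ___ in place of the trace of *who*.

In situ: Felix did confirm who can speak to Clara about the shipment.
The filler 'who' is interpreted as the subject of the clause embedded under 'confirm'. The gap is right after 'confirm'.

Who did Felix confirm ___ can speak to Clara about the shipment?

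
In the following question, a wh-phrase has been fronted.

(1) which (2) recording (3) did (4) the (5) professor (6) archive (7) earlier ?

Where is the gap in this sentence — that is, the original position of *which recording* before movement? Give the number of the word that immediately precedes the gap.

Pre-movement form: The professor did archive which recording earlier.
'which recording' is the direct object of 'archive'. Wh-movement fronts it, leaving a gap right after 'archive':
Which recording did the professor archive ___ earlier?
'archive' is word 6.

6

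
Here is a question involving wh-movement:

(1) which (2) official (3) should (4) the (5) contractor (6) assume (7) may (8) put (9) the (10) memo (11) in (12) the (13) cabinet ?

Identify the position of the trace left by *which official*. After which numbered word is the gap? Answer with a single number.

6

In situ: The contractor should assume which official may put the memo in the cabinet.
'which official' functions as the subject of the clause embedded under 'assume'. Wh-movement fronts it, leaving a gap right after 'assume':
Which official should the contractor assume ___ may put the memo in the cabinet?
'assume' is word 6.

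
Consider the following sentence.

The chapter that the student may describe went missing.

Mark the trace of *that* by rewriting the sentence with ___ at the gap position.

The chapter that the student may describe ___ went missing.

The filler 'that' is interpreted as the direct object of 'describe'. The gap is right after 'describe'.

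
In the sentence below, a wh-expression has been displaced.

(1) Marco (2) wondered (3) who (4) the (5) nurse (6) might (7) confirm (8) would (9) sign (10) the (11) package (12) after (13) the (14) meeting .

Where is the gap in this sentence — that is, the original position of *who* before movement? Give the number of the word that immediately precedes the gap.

7

Before movement: The nurse might confirm who would sign the package after the meeting.
'who' functions as the subject of the clause embedded under 'confirm'. It moves to the left edge, and the trace sits right after 'confirm':
Marco wondered who the nurse might confirm ___ would sign the package after the meeting.
'confirm' is word 7.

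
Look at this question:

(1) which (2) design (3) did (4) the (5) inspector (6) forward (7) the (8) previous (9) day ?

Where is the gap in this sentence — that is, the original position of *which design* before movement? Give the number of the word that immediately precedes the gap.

6

Pre-movement form: The inspector did forward which design the previous day.
The filler 'which design' is interpreted as the direct object of 'forward'. It moves to the left edge, and the trace sits right after 'forward':
Which design did the inspector forward ___ the previous day?
'forward' is word 6.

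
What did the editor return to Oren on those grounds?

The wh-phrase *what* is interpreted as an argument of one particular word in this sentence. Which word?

In situ: The editor did return what to Oren on those grounds.
'what' functions as the direct object of 'return'. Fronting leaves a gap immediately after 'return':
What did the editor return ___ to Oren on those grounds?

return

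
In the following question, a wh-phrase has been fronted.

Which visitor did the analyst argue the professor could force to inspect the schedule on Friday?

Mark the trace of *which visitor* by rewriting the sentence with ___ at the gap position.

Which visitor did the analyst argue the professor could force ___ to inspect the schedule on Friday?

Pre-movement form: The analyst did argue the professor could force which visitor to inspect the schedule on Friday.
The filler 'which visitor' is interpreted as the direct object of 'force'. The gap is right after 'force'.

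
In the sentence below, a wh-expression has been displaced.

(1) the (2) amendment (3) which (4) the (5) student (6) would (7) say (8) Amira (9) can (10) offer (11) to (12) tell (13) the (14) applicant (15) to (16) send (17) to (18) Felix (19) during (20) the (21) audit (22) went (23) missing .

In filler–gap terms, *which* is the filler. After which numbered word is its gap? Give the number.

'which' is the direct object of 'send'. It moves to the left edge, and the trace sits right after 'send':
The amendment which the student would say Amira can offer to tell the applicant to send ___ to Felix during the audit went missing.
'send' is word 16.

16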